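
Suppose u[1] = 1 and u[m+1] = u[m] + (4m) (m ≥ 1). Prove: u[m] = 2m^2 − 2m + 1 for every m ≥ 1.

Base case: u[1] = 1, and 2·1^2 − 2·1 + 1 = 1.
Assume u[j] = 2j^2 − 2j + 1.
Then u[j+1] = u[j] + (4j) = (2j^2 − 2j + 1) + (4j) = 2j^2 + 2j + 1,
and 2·(j+1)^2 − 2·(j+1) + 1 = 2j^2 + 2j + 1.
This completes the inductive step, so u[m] = 2m^2 − 2m + 1 for all m ≥ 1.

u[m] = 2m^2 − 2m + 1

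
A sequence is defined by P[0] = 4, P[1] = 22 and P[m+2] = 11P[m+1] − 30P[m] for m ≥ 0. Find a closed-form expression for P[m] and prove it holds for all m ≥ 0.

Claim: P[m] = 2·5^m + 2·6^m.

Base cases: P[0] = 4 and 2·5^0 + 2·6^0 = 4; P[1] = 22 and 2·5^1 + 2·6^1 = 22.
Assume P[j] = 2·5^j + 2·6^j for all 0 ≤ j ≤ k, where k ≥ 1.
Then P[k+1] = 11P[k] − 30P[k−1] = 11·(2·5^k + 2·6^k) − 30·(2·5^{k−1} + 2·6^{k−1}) = 2·(11·5 − 30)5^{k−1} + 2·(11·6 − 30)6^{k−1} = 50·5^{k−1} + 72·6^{k−1} = 2·5^{k+1} + 2·6^{k+1}.
This completes the inductive step, so P[m] = 2·5^m + 2·6^m for all m ≥ 0.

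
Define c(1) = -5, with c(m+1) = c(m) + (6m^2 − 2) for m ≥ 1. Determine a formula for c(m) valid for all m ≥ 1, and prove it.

Claim: c(m) = 2m^3 − 3m^2 − m − 3.

Base case: c(1) = -5, and 2·1^3 − 3·1^2 − 1 − 3 = -5.
Assume c(j) = 2j^3 − 3j^2 − j − 3.
Then c(j+1) = c(j) + (6j^2 − 2) = (2j^3 − 3j^2 − j − 3) + (6j^2 − 2) = 2j^3 + 3j^2 − j − 5,
and 2·(j+1)^3 − 3·(j+1)^2 − (j+1) − 3 = 2j^3 + 3j^2 − j − 5.
This completes the inductive step, so c(m) = 2m^3 − 3m^2 − m − 3 for all m ≥ 1.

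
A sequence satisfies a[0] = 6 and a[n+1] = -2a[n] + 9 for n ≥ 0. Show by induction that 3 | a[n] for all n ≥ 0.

Base case: a[0] = 6 = 3·2, so 3 | a[0].
Assume 3 | a[m], so a[m] = 3t for some integer t.
Then a[m+1] = -2a[m] + 9 = -2·(3t) + 9 = 3(-2t + 3), so 3 | a[m+1].
So the property holds for m+1, and by induction 3 | a[n] for all n ≥ 0.

3 | a[n]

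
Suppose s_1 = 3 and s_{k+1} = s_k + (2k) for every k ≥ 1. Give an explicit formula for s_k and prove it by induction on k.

Claim: s_k = k^2 − k + 3.

Base case: s_1 = 3, and 1^2 − 1 + 3 = 3.
Assume s_m = m^2 − m + 3.
Then s_{m+1} = s_m + (2m) = (m^2 − m + 3) + (2m) = m^2 + m + 3,
and (m+1)^2 − (m+1) + 3 = m^2 + m + 3.
By induction, s_k = k^2 − k + 3 for all k ≥ 1.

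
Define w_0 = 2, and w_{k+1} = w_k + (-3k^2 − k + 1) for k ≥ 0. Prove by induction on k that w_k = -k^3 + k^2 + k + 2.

Base case: w_0 = 2, and -0^3 + 0^2 + 0 + 2 = 2.
Assume w_j = -j^3 + j^2 + j + 2.
Then w_{j+1} = w_j + (-3j^2 − j + 1) = (-j^3 + j^2 + j + 2) + (-3j^2 − j + 1) = -j^3 − 2j^2 + 3,
and -(j+1)^3 + (j+1)^2 + (j+1) + 2 = -j^3 − 2j^2 + 3.
By induction, w_k = -k^3 + k^2 + k + 2 for all k ≥ 0.

w_k = -k^3 + k^2 + k + 2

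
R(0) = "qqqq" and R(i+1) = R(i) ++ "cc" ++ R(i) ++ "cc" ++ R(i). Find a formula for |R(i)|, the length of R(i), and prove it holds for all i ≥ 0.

Claim: |R(i)| = 6·3^i − 2.

Base case: |R(0)| = 4, and 6·3^0 − 2 = 4.
Assume |R(r)| = 6·3^r − 2.
Then |R(r+1)| = 3|R(r)| + 4 = 3(6·3^r − 2) + 4 = 6·3^{r+1} − 6 + 4 = 6·3^{r+1} − 2.
This completes the inductive step, so |R(i)| = 6·3^i − 2 for all i ≥ 0.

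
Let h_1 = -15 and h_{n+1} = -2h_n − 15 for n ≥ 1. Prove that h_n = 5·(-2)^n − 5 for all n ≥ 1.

Base case: h_1 = -15, and 5·(-2)^1 − 5 = -10 − 5 = -15.
Assume h_r = 5·(-2)^r − 5 for some r ≥ 1.
Then h_{r+1} = -2h_r − 15 = -2·(5·(-2)^r − 5) − 15 = -10·(-2)^r + 10 − 15 = 5·(-2)^{r+1} − 5.
By induction, h_n = 5·(-2)^n − 5 for all n ≥ 1.

h_n = 5·(-2)^n − 5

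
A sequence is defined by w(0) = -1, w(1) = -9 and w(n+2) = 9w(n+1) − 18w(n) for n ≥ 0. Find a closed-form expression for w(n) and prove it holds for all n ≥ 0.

Claim: w(n) = 3^n − 2·6^n.

Base cases: w(0) = -1 and 3^0 − 2·6^0 = -1; w(1) = -9 and 3^1 − 2·6^1 = -9.
Assume w(j) = 3^j − 2·6^j for all 0 ≤ j ≤ r, where r ≥ 1.
Then w(r+1) = 9w(r) − 18w(r−1) = 9·(3^r − 2·6^r) − 18·(3^{r−1} − 2·6^{r−1}) = (9·3 − 18)3^{r−1} − 2·(9·6 − 18)6^{r−1} = 9·3^{r−1} − 72·6^{r−1} = 3^{r+1} − 2·6^{r+1}.
By strong induction, w(n) = 3^n − 2·6^n for all n ≥ 0.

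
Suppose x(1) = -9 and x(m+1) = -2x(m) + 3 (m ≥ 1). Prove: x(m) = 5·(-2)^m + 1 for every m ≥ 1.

Base case: x(1) = -9, and 5·(-2)^1 + 1 = -10 + 1 = -9.
Assume x(k) = 5·(-2)^k + 1 for some k ≥ 1.
Then x(k+1) = -2x(k) + 3 = -2·(5·(-2)^k + 1) + 3 = -10·(-2)^k − 2 + 3 = 5·(-2)^{k+1} + 1.
By induction, x(m) = 5·(-2)^m + 1 for all m ≥ 1.

x(m) = 5·(-2)^m + 1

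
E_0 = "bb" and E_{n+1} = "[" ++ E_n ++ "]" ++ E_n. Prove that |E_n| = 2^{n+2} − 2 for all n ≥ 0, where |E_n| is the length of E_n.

Base case: |E_0| = 2, and 2^{0+2} − 2 = 2.
Assume |E_j| = 2^{j+2} − 2.
Then |E_{j+1}| = 1 + |E_j| + 1 + |E_j| = 2|E_j| + 2 = 2(2^{j+2} − 2) + 2 = 2^{j+3} − 4 + 2 = 2^{j+3} − 2.
This completes the inductive step, so |E_n| = 2^{n+2} − 2 for all n ≥ 0.

|E_n| = 2^{n+2} − 2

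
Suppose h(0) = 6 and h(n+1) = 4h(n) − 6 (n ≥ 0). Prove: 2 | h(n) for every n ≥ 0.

Base case: h(0) = 6 = 2·3, so 2 | h(0).
Assume 2 | h(k), so h(k) = 2t for some integer t.
Then h(k+1) = 4h(k) − 6 = 4·(2t) − 6 = 2(4t − 3), so 2 | h(k+1).
Hence 2 | h(n) for every n ≥ 0, by induction.

2 | h(n)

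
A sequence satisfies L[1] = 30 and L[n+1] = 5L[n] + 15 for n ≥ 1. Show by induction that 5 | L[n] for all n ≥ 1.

Base case: L[1] = 30 = 5·6, so 5 | L[1].
Assume 5 | L[j], so L[j] = 5t for some integer t.
Then L[j+1] = 5L[j] + 15 = 5·(5t) + 15 = 5(5t + 3), so 5 | L[j+1].
This completes the inductive step, so 5 | L[n] for all n ≥ 1.

5 | L[n]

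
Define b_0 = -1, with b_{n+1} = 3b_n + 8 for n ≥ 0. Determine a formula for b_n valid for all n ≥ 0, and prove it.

Claim: b_n = 3^{n+1} − 4.

Base case: b_0 = -1, and 3^{0+1} − 4 = 3 − 4 = -1.
Assume b_r = 3^{r+1} − 4 for some r ≥ 0.
Then b_{r+1} = 3b_r + 8 = 3·(3^{r+1} − 4) + 8 = 3^{r+2} − 12 + 8 = 3^{r+2} − 4.
By induction, b_n = 3^{n+1} − 4 for all n ≥ 0.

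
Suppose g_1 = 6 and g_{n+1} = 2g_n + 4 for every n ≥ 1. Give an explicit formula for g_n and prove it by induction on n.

Claim: g_n = 5·2^n − 4.

Base case: g_1 = 6, and 5·2^1 − 4 = 10 − 4 = 6.
Assume g_k = 5·2^k − 4 for some k ≥ 1.
Then g_{k+1} = 2g_k + 4 = 2·(5·2^k − 4) + 4 = 10·2^k − 8 + 4 = 5·2^{k+1} − 4.
By induction, g_n = 5·2^n − 4 for all n ≥ 1.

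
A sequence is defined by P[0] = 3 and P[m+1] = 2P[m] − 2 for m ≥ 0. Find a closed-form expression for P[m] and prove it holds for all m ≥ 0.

Claim: P[m] = 2^m + 2.

Base case: P[0] = 3, and 2^0 + 2 = 1 + 2 = 3.
Assume P[r] = 2^r + 2 for some r ≥ 0.
Then P[r+1] = 2P[r] − 2 = 2·(2^r + 2) − 2 = 2^{r+1} + 4 − 2 = 2^{r+1} + 2.
By induction, P[m] = 2^m + 2 for all m ≥ 0.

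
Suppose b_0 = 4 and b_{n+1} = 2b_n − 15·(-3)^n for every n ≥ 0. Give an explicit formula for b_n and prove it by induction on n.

Claim: b_n = 2^n + 3·(-3)^n.

Base case: b_0 = 4, and 2^0 + 3·(-3)^0 = 1 + 3 = 4.
Assume b_r = 2^r + 3·(-3)^r for some r ≥ 0.
Then b_{r+1} = 2b_r − 15·(-3)^r = 2·(2^r + 3·(-3)^r) − 15·(-3)^r = 2^{r+1} + 6·(-3)^r − 15·(-3)^r = 2^{r+1} − 9·(-3)^r = 2^{r+1} + 3·(-3)^{r+1}.
By induction, b_n = 2^n + 3·(-3)^n for all n ≥ 0.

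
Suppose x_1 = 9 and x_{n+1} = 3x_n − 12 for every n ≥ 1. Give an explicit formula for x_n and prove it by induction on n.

Claim: x_n = 3^n + 6.

Base case: x_1 = 9, and 3^1 + 6 = 3 + 6 = 9.
Assume x_k = 3^k + 6 for some k ≥ 1.
Then x_{k+1} = 3x_k − 12 = 3·(3^k + 6) − 12 = 3^{k+1} + 18 − 12 = 3^{k+1} + 6.
Hence x_n = 3^n + 6 for every n ≥ 1, by induction.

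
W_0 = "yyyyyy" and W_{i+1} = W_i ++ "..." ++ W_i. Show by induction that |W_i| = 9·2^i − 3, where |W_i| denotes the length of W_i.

Base case: |W_0| = 6, and 9·2^0 − 3 = 6.
Assume |W_k| = 9·2^k − 3.
Then |W_{k+1}| = |W_k| + 3 + |W_k| = 2|W_k| + 3 = 2(9·2^k − 3) + 3 = 9·2^{k+1} − 6 + 3 = 9·2^{k+1} − 3.
Hence |W_i| = 9·2^i − 3 for every i ≥ 0, by induction.

|W_i| = 9·2^i − 3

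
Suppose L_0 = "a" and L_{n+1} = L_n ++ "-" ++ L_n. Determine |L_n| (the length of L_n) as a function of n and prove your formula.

Claim: |L_n| = 2^{n+1} − 1.

Base case: |L_0| = 1, and 2^{0+1} − 1 = 1.
Assume |L_m| = 2^{m+1} − 1.
Then |L_{m+1}| = |L_m| + 1 + |L_m| = 2|L_m| + 1 = 2(2^{m+1} − 1) + 1 = 2^{m+2} − 2 + 1 = 2^{m+2} − 1.
Hence |L_n| = 2^{n+1} − 1 for every n ≥ 0, by induction.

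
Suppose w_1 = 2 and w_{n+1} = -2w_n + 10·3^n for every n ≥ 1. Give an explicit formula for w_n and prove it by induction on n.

Claim: w_n = 2·(-2)^n + 2·3^n.

Base case: w_1 = 2, and 2·(-2)^1 + 2·3^1 = -4 + 6 = 2.
Assume w_k = 2·(-2)^k + 2·3^k for some k ≥ 1.
Then w_{k+1} = -2w_k + 10·3^k = -2·(2·(-2)^k + 2·3^k) + 10·3^k = 2·(-2)^{k+1} − 4·3^k + 10·3^k = 2·(-2)^{k+1} + 6·3^k = 2·(-2)^{k+1} + 2·3^{k+1}.
So the formula holds for k+1, and by induction w_n = 2·(-2)^n + 2·3^n for all n ≥ 1.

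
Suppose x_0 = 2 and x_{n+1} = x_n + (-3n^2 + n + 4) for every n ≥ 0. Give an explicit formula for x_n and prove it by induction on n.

Claim: x_n = -n^3 + 2n^2 + 3n + 2.

Base case: x_0 = 2, and -0^3 + 2·0^2 + 3·0 + 2 = 2.
Assume x_r = -r^3 + 2r^2 + 3r + 2.
Then x_{r+1} = x_r + (-3r^2 + r + 4) = (-r^3 + 2r^2 + 3r + 2) + (-3r^2 + r + 4) = -r^3 − r^2 + 4r + 6,
and -(r+1)^3 + 2·(r+1)^2 + 3·(r+1) + 2 = -r^3 − r^2 + 4r + 6.
By induction, x_n = -n^3 + 2n^2 + 3n + 2 for all n ≥ 0.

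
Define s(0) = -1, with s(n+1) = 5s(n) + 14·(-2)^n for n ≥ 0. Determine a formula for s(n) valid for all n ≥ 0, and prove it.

Claim: s(n) = 5^n − 2·(-2)^n.

Base case: s(0) = -1, and 5^0 − 2·(-2)^0 = 1 − 2 = -1.
Assume s(r) = 5^r − 2·(-2)^r for some r ≥ 0.
Then s(r+1) = 5s(r) + 14·(-2)^r = 5·(5^r − 2·(-2)^r) + 14·(-2)^r = 5^{r+1} − 10·(-2)^r + 14·(-2)^r = 5^{r+1} + 4·(-2)^r = 5^{r+1} − 2·(-2)^{r+1}.
So the formula holds for r+1, and by induction s(n) = 5^n − 2·(-2)^n for all n ≥ 0.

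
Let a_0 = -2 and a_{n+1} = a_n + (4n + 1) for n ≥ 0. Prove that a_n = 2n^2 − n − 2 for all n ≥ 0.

Base case: a_0 = -2, and 2·0^2 − 0 − 2 = -2.
Assume a_j = 2j^2 − j − 2.
Then a_{j+1} = a_j + (4j + 1) = (2j^2 − j − 2) + (4j + 1) = 2j^2 + 3j − 1,
and 2·(j+1)^2 − (j+1) − 2 = 2j^2 + 3j − 1.
This completes the inductive step, so a_n = 2n^2 − n − 2 for all n ≥ 0.

a_n = 2n^2 − n − 2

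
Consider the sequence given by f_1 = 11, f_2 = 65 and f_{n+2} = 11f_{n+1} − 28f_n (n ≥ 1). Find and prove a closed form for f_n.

Claim: f_n = 7^n + 4^n.

Base cases: f_1 = 11 and 7^1 + 4^1 = 11; f_2 = 65 and 7^2 + 4^2 = 65.
Assume f_j = 7^j + 4^j for all 1 ≤ j ≤ m, where m ≥ 2.
Then f_{m+1} = 11f_m − 28f_{m−1} = 11·(7^m + 4^m) − 28·(7^{m−1} + 4^{m−1}) = (11·7 − 28)7^{m−1} + (11·4 − 28)4^{m−1} = 49·7^{m−1} + 16·4^{m−1} = 7^{m+1} + 4^{m+1}.
By strong induction, f_n = 7^n + 4^n for all n ≥ 1.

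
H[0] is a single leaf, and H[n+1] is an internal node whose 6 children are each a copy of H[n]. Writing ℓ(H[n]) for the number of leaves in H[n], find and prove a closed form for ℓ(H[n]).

Claim: ℓ(H[n]) = 6^n.

Base case: ℓ(H[0]) = 1, and 6^0 = 1.
Assume ℓ(H[j]) = 6^j.
Then ℓ(H[j+1]) = 6·ℓ(H[j]) = 6·6^j = 6^{j+1}.
This completes the inductive step, so ℓ(H[n]) = 6^n for all n ≥ 0.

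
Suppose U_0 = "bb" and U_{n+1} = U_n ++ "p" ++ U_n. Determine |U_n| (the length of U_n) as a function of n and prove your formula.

Claim: |U_n| = 3·2^n − 1.

Base case: |U_0| = 2, and 3·2^0 − 1 = 2.
Assume |U_j| = 3·2^j − 1.
Then |U_{j+1}| = |U_j| + 1 + |U_j| = 2|U_j| + 1 = 2(3·2^j − 1) + 1 = 3·2^{j+1} − 2 + 1 = 3·2^{j+1} − 1.
This completes the inductive step, so |U_n| = 3·2^n − 1 for all n ≥ 0.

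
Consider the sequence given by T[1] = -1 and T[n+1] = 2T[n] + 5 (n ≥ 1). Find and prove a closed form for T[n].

Claim: T[n] = 2^{n+1} − 5.

Base case: T[1] = -1, and 2^{1+1} − 5 = 4 − 5 = -1.
Assume T[m] = 2^{m+1} − 5 for some m ≥ 1.
Then T[m+1] = 2T[m] + 5 = 2·(2^{m+1} − 5) + 5 = 2^{m+2} − 10 + 5 = 2^{m+2} − 5.
By induction, T[n] = 2^{n+1} − 5 for all n ≥ 1.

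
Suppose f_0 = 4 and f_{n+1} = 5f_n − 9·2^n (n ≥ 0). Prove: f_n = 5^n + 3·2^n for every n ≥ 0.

Base case: f_0 = 4, and 5^0 + 3·2^0 = 1 + 3 = 4.
Assume f_r = 5^r + 3·2^r for some r ≥ 0.
Then f_{r+1} = 5f_r − 9·2^r = 5·(5^r + 3·2^r) − 9·2^r = 5^{r+1} + 15·2^r − 9·2^r = 5^{r+1} + 6·2^r = 5^{r+1} + 3·2^{r+1}.
So the formula holds for r+1, and by induction f_n = 5^n + 3·2^n for all n ≥ 0.

f_n = 5^n + 3·2^n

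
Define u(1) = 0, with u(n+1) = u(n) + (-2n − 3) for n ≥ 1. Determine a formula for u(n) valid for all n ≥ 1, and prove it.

Claim: u(n) = -n^2 − 2n + 3.

Base case: u(1) = 0, and -1^2 − 2·1 + 3 = 0.
Assume u(r) = -r^2 − 2r + 3.
Then u(r+1) = u(r) + (-2r − 3) = (-r^2 − 2r + 3) + (-2r − 3) = -r^2 − 4r,
and -(r+1)^2 − 2·(r+1) + 3 = -r^2 − 4r.
By induction, u(n) = -n^2 − 2n + 3 for all n ≥ 1.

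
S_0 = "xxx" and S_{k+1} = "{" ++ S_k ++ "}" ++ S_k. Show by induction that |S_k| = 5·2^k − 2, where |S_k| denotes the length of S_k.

Base case: |S_0| = 3, and 5·2^0 − 2 = 3.
Assume |S_r| = 5·2^r − 2.
Then |S_{r+1}| = 1 + |S_r| + 1 + |S_r| = 2|S_r| + 2 = 2(5·2^r − 2) + 2 = 5·2^{r+1} − 4 + 2 = 5·2^{r+1} − 2.
By induction, |S_k| = 5·2^k − 2 for all k ≥ 0.

|S_k| = 5·2^k − 2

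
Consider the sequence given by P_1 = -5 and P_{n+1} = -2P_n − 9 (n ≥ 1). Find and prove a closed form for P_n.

Claim: P_n = (-2)^n − 3.

Base case: P_1 = -5, and (-2)^1 − 3 = -2 − 3 = -5.
Assume P_m = (-2)^m − 3 for some m ≥ 1.
Then P_{m+1} = -2P_m − 9 = -2·((-2)^m − 3) − 9 = -2·(-2)^m + 6 − 9 = (-2)^{m+1} − 3.
So the formula holds for m+1, and by induction P_n = (-2)^n − 3 for all n ≥ 1.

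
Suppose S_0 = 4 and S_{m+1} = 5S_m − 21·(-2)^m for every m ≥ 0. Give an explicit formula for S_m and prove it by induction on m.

Claim: S_m = 5^m + 3·(-2)^m.

Base case: S_0 = 4, and 5^0 + 3·(-2)^0 = 1 + 3 = 4.
Assume S_j = 5^j + 3·(-2)^j for some j ≥ 0.
Then S_{j+1} = 5S_j − 21·(-2)^j = 5·(5^j + 3·(-2)^j) − 21·(-2)^j = 5^{j+1} + 15·(-2)^j − 21·(-2)^j = 5^{j+1} − 6·(-2)^j = 5^{j+1} + 3·(-2)^{j+1}.
So the formula holds for j+1, and by induction S_m = 5^m + 3·(-2)^m for all m ≥ 0.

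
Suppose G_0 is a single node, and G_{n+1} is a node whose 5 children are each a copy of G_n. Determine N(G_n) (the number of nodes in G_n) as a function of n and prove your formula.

Claim: N(G_n) = (5^{n+1} − 1)/4.

Base case: N(G_0) = 1, and (5^{0+1} − 1)/4 = 1.
Assume N(G_j) = (5^{j+1} − 1)/4.
Then N(G_{j+1}) = 1 + 5N(G_j) = 1 + 5·(5^{j+1} − 1)/4 = 1 + (5^{j+2} − 5)/4 = (4 + 5^{j+2} − 5)/4 = (5^{j+2} − 1)/4.
By induction, N(G_n) = (5^{n+1} − 1)/4 for all n ≥ 0.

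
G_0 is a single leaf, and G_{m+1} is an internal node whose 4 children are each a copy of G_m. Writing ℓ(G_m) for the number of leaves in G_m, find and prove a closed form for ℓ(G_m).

Claim: ℓ(G_m) = 4^m.

Base case: ℓ(G_0) = 1, and 4^0 = 1.
Assume ℓ(G_r) = 4^r.
Then ℓ(G_{r+1}) = 4·ℓ(G_r) = 4·4^r = 4^{r+1}.
By induction, ℓ(G_m) = 4^m for all m ≥ 0.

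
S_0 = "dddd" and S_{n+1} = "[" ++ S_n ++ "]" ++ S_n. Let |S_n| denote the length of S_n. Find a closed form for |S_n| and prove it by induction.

Claim: |S_n| = 6·2^n − 2.

Base case: |S_0| = 4, and 6·2^0 − 2 = 4.
Assume |S_j| = 6·2^j − 2.
Then |S_{j+1}| = 1 + |S_j| + 1 + |S_j| = 2|S_j| + 2 = 2(6·2^j − 2) + 2 = 6·2^{j+1} − 4 + 2 = 6·2^{j+1} − 2.
This completes the inductive step, so |S_n| = 6·2^n − 2 for all n ≥ 0.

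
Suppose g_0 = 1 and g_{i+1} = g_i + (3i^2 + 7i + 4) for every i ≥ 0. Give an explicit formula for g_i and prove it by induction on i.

Claim: g_i = i^3 + 2i^2 + i + 1.

Base case: g_0 = 1, and 0^3 + 2·0^2 + 0 + 1 = 1.
Assume g_r = r^3 + 2r^2 + r + 1.
Then g_{r+1} = g_r + (3r^2 + 7r + 4) = (r^3 + 2r^2 + r + 1) + (3r^2 + 7r + 4) = r^3 + 5r^2 + 8r + 5,
and (r+1)^3 + 2·(r+1)^2 + (r+1) + 1 = r^3 + 5r^2 + 8r + 5.
This completes the inductive step, so g_i = i^3 + 2i^2 + i + 1 for all i ≥ 0.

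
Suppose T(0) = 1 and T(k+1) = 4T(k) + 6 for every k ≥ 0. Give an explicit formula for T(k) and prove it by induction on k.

Claim: T(k) = 3·4^k − 2.

Base case: T(0) = 1, and 3·4^0 − 2 = 3 − 2 = 1.
Assume T(m) = 3·4^m − 2 for some m ≥ 0.
Then T(m+1) = 4T(m) + 6 = 4·(3·4^m − 2) + 6 = 12·4^m − 8 + 6 = 3·4^{m+1} − 2.
By induction, T(k) = 3·4^k − 2 for all k ≥ 0.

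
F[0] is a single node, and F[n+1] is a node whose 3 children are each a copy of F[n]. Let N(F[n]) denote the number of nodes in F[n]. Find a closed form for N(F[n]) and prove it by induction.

Claim: N(F[n]) = (3^{n+1} − 1)/2.

Base case: N(F[0]) = 1, and (3^{0+1} − 1)/2 = 1.
Assume N(F[j]) = (3^{j+1} − 1)/2.
Then N(F[j+1]) = 1 + 3N(F[j]) = 1 + 3·(3^{j+1} − 1)/2 = 1 + (3^{j+2} − 3)/2 = (2 + 3^{j+2} − 3)/2 = (3^{j+2} − 1)/2.
This completes the inductive step, so N(F[n]) = (3^{n+1} − 1)/2 for all n ≥ 0.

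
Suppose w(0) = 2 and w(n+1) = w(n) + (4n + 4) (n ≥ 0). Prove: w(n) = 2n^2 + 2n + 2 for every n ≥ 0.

Base case: w(0) = 2, and 2·0^2 + 2·0 + 2 = 2.
Assume w(m) = 2m^2 + 2m + 2.
Then w(m+1) = w(m) + (4m + 4) = (2m^2 + 2m + 2) + (4m + 4) = 2m^2 + 6m + 6,
and 2·(m+1)^2 + 2·(m+1) + 2 = 2m^2 + 6m + 6.
Hence w(n) = 2n^2 + 2n + 2 for every n ≥ 0, by induction.

w(n) = 2n^2 + 2n + 2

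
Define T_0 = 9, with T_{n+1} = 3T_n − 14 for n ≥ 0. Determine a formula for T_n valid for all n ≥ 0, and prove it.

Claim: T_n = 2·3^n + 7.

Base case: T_0 = 9, and 2·3^0 + 7 = 2 + 7 = 9.
Assume T_r = 2·3^r + 7 for some r ≥ 0.
Then T_{r+1} = 3T_r − 14 = 3·(2·3^r + 7) − 14 = 6·3^r + 21 − 14 = 2·3^{r+1} + 7.
Hence T_n = 2·3^n + 7 for every n ≥ 0, by induction.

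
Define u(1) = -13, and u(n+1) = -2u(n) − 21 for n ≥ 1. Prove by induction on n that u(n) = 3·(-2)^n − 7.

Base case: u(1) = -13, and 3·(-2)^1 − 7 = -6 − 7 = -13.
Assume u(r) = 3·(-2)^r − 7 for some r ≥ 1.
Then u(r+1) = -2u(r) − 21 = -2·(3·(-2)^r − 7) − 21 = -6·(-2)^r + 14 − 21 = 3·(-2)^{r+1} − 7.
So the formula holds for r+1, and by induction u(n) = 3·(-2)^n − 7 for all n ≥ 1.

u(n) = 3·(-2)^n − 7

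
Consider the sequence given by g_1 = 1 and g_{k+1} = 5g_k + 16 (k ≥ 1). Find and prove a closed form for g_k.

Claim: g_k = 5^k − 4.

Base case: g_1 = 1, and 5^1 − 4 = 5 − 4 = 1.
Assume g_m = 5^m − 4 for some m ≥ 1.
Then g_{m+1} = 5g_m + 16 = 5·(5^m − 4) + 16 = 5^{m+1} − 20 + 16 = 5^{m+1} − 4.
Hence g_k = 5^k − 4 for every k ≥ 1, by induction.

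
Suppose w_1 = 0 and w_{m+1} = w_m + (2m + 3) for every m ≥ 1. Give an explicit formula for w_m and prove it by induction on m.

Claim: w_m = m^2 + 2m − 3.

Base case: w_1 = 0, and 1^2 + 2·1 − 3 = 0.
Assume w_r = r^2 + 2r − 3.
Then w_{r+1} = w_r + (2r + 3) = (r^2 + 2r − 3) + (2r + 3) = r^2 + 4r,
and (r+1)^2 + 2·(r+1) − 3 = r^2 + 4r.
This completes the inductive step, so w_m = m^2 + 2m − 3 for all m ≥ 1.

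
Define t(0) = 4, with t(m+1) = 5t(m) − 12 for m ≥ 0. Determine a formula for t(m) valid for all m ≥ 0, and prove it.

Claim: t(m) = 5^m + 3.

Base case: t(0) = 4, and 5^0 + 3 = 1 + 3 = 4.
Assume t(j) = 5^j + 3 for some j ≥ 0.
Then t(j+1) = 5t(j) − 12 = 5·(5^j + 3) − 12 = 5^{j+1} + 15 − 12 = 5^{j+1} + 3.
So the formula holds for j+1, and by induction t(m) = 5^m + 3 for all m ≥ 0.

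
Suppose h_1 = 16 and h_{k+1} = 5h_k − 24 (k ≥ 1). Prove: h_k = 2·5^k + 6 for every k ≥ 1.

Base case: h_1 = 16, and 2·5^1 + 6 = 10 + 6 = 16.
Assume h_r = 2·5^r + 6 for some r ≥ 1.
Then h_{r+1} = 5h_r − 24 = 5·(2·5^r + 6) − 24 = 10·5^r + 30 − 24 = 2·5^{r+1} + 6.
Hence h_k = 2·5^k + 6 for every k ≥ 1, by induction.

h_k = 2·5^k + 6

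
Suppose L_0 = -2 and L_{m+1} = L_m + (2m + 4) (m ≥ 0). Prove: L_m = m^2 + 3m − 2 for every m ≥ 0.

Base case: L_0 = -2, and 0^2 + 3·0 − 2 = -2.
Assume L_k = k^2 + 3k − 2.
Then L_{k+1} = L_k + (2k + 4) = (k^2 + 3k − 2) + (2k + 4) = k^2 + 5k + 2,
and (k+1)^2 + 3·(k+1) − 2 = k^2 + 5k + 2.
This completes the inductive step, so L_m = m^2 + 3m − 2 for all m ≥ 0.

L_m = m^2 + 3m − 2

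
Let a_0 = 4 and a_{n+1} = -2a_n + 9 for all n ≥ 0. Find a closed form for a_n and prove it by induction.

Claim: a_n = (-2)^n + 3.

Base case: a_0 = 4, and (-2)^0 + 3 = 1 + 3 = 4.
Assume a_j = (-2)^j + 3 for some j ≥ 0.
Then a_{j+1} = -2a_j + 9 = -2·((-2)^j + 3) + 9 = -2·(-2)^j − 6 + 9 = (-2)^{j+1} + 3.
By induction, a_n = (-2)^n + 3 for all n ≥ 0.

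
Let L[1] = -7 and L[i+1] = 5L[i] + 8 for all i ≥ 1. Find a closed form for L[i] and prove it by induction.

Claim: L[i] = -5^i − 2.

Base case: L[1] = -7, and -5^1 − 2 = -5 − 2 = -7.
Assume L[k] = -5^k − 2 for some k ≥ 1.
Then L[k+1] = 5L[k] + 8 = 5·(-5^k − 2) + 8 = -5^{k+1} − 10 + 8 = -5^{k+1} − 2.
By induction, L[i] = -5^i − 2 for all i ≥ 1.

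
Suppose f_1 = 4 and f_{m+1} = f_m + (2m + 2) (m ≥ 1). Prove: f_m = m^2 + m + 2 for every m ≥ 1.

Base case: f_1 = 4, and 1^2 + 1 + 2 = 4.
Assume f_k = k^2 + k + 2.
Then f_{k+1} = f_k + (2k + 2) = (k^2 + k + 2) + (2k + 2) = k^2 + 3k + 4,
and (k+1)^2 + (k+1) + 2 = k^2 + 3k + 4.
Hence f_m = m^2 + m + 2 for every m ≥ 1, by induction.

f_m = m^2 + m + 2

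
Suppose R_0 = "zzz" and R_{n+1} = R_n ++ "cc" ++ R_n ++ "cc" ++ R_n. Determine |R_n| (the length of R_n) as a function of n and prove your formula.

Claim: |R_n| = 5·3^n − 2.

Base case: |R_0| = 3, and 5·3^0 − 2 = 3.
Assume |R_m| = 5·3^m − 2.
Then |R_{m+1}| = 3|R_m| + 4 = 3(5·3^m − 2) + 4 = 5·3^{m+1} − 6 + 4 = 5·3^{m+1} − 2.
So the formula holds for m+1, and by induction |R_n| = 5·3^n − 2 for all n ≥ 0.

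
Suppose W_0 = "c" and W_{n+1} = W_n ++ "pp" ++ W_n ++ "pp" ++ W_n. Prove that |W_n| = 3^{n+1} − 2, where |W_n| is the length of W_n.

Base case: |W_0| = 1, and 3^{0+1} − 2 = 1.
Assume |W_j| = 3^{j+1} − 2.
Then |W_{j+1}| = 3|W_j| + 4 = 3(3^{j+1} − 2) + 4 = 3^{j+2} − 6 + 4 = 3^{j+2} − 2.
So the formula holds for j+1, and by induction |W_n| = 3^{n+1} − 2 for all n ≥ 0.

|W_n| = 3^{n+1} − 2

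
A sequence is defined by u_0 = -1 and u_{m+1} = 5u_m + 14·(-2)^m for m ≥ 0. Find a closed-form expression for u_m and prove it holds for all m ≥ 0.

Claim: u_m = 5^m − 2·(-2)^m.

Base case: u_0 = -1, and 5^0 − 2·(-2)^0 = 1 − 2 = -1.
Assume u_k = 5^k − 2·(-2)^k for some k ≥ 0.
Then u_{k+1} = 5u_k + 14·(-2)^k = 5·(5^k − 2·(-2)^k) + 14·(-2)^k = 5^{k+1} − 10·(-2)^k + 14·(-2)^k = 5^{k+1} + 4·(-2)^k = 5^{k+1} − 2·(-2)^{k+1}.
This completes the inductive step, so u_m = 5^m − 2·(-2)^m for all m ≥ 0.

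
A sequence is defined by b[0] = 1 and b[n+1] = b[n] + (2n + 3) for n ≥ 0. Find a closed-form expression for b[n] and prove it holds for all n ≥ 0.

Claim: b[n] = n^2 + 2n + 1.

Base case: b[0] = 1, and 0^2 + 2·0 + 1 = 1.
Assume b[m] = m^2 + 2m + 1.
Then b[m+1] = b[m] + (2m + 3) = (m^2 + 2m + 1) + (2m + 3) = m^2 + 4m + 4,
and (m+1)^2 + 2·(m+1) + 1 = m^2 + 4m + 4.
This completes the inductive step, so b[n] = n^2 + 2n + 1 for all n ≥ 0.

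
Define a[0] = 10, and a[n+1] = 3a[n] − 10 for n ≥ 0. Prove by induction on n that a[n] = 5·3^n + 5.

Base case: a[0] = 10, and 5·3^0 + 5 = 5 + 5 = 10.
Assume a[k] = 5·3^k + 5 for some k ≥ 0.
Then a[k+1] = 3a[k] − 10 = 3·(5·3^k + 5) − 10 = 15·3^k + 15 − 10 = 5·3^{k+1} + 5.
Hence a[n] = 5·3^n + 5 for every n ≥ 0, by induction.

a[n] = 5·3^n + 5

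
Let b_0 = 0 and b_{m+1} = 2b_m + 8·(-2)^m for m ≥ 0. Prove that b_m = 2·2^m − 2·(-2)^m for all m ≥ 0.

Base case: b_0 = 0, and 2·2^0 − 2·(-2)^0 = 2 − 2 = 0.
Assume b_k = 2·2^k − 2·(-2)^k for some k ≥ 0.
Then b_{k+1} = 2b_k + 8·(-2)^k = 2·(2·2^k − 2·(-2)^k) + 8·(-2)^k = 2·2^{k+1} − 4·(-2)^k + 8·(-2)^k = 2·2^{k+1} + 4·(-2)^k = 2·2^{k+1} − 2·(-2)^{k+1}.
By induction, b_m = 2·2^m − 2·(-2)^m for all m ≥ 0.

b_m = 2·2^m − 2·(-2)^m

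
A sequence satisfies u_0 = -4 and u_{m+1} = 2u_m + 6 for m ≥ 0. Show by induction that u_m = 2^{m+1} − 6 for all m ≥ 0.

Base case: u_0 = -4, and 2^{0+1} − 6 = 2 − 6 = -4.
Assume u_r = 2^{r+1} − 6 for some r ≥ 0.
Then u_{r+1} = 2u_r + 6 = 2·(2^{r+1} − 6) + 6 = 2^{r+2} − 12 + 6 = 2^{r+2} − 6.
This completes the inductive step, so u_m = 2^{m+1} − 6 for all m ≥ 0.

u_m = 2^{m+1} − 6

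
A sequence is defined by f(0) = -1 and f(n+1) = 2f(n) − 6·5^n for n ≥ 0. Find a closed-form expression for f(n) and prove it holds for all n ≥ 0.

Claim: f(n) = 2^n − 2·5^n.

Base case: f(0) = -1, and 2^0 − 2·5^0 = 1 − 2 = -1.
Assume f(k) = 2^k − 2·5^k for some k ≥ 0.
Then f(k+1) = 2f(k) − 6·5^k = 2·(2^k − 2·5^k) − 6·5^k = 2^{k+1} − 4·5^k − 6·5^k = 2^{k+1} − 10·5^k = 2^{k+1} − 2·5^{k+1}.
By induction, f(n) = 2^n − 2·5^n for all n ≥ 0.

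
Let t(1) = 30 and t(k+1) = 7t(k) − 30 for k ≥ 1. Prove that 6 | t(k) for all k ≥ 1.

Base case: t(1) = 30 = 6·5, so 6 | t(1).
Assume 6 | t(r), so t(r) = 6s for some integer s.
Then t(r+1) = 7t(r) − 30 = 7·(6s) − 30 = 6(7s − 5), so 6 | t(r+1).
Hence 6 | t(k) for every k ≥ 1, by induction.

6 | t(k)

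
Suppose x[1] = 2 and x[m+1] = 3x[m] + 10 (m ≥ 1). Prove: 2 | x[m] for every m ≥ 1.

Base case: x[1] = 2 = 2·1, so 2 | x[1].
Assume 2 | x[j], so x[j] = 2t for some integer t.
Then x[j+1] = 3x[j] + 10 = 3·(2t) + 10 = 2(3t + 5), so 2 | x[j+1].
So the property holds for j+1, and by induction 2 | x[m] for all m ≥ 1.

2 | x[m]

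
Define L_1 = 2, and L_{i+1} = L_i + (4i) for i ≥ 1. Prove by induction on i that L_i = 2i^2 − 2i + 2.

Base case: L_1 = 2, and 2·1^2 − 2·1 + 2 = 2.
Assume L_m = 2m^2 − 2m + 2.
Then L_{m+1} = L_m + (4m) = (2m^2 − 2m + 2) + (4m) = 2m^2 + 2m + 2,
and 2·(m+1)^2 − 2·(m+1) + 2 = 2m^2 + 2m + 2.
This completes the inductive step, so L_i = 2i^2 − 2i + 2 for all i ≥ 1.

L_i = 2i^2 − 2i + 2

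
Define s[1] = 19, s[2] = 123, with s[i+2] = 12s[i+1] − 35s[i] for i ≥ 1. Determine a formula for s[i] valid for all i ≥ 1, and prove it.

Claim: s[i] = 2·7^i + 5^i.

Base cases: s[1] = 19 and 2·7^1 + 5^1 = 19; s[2] = 123 and 2·7^2 + 5^2 = 123.
Assume s[j] = 2·7^j + 5^j for all 1 ≤ j ≤ m, where m ≥ 2.
Then s[m+1] = 12s[m] − 35s[m−1] = 12·(2·7^m + 5^m) − 35·(2·7^{m−1} + 5^{m−1}) = 2·(12·7 − 35)7^{m−1} + (12·5 − 35)5^{m−1} = 98·7^{m−1} + 25·5^{m−1} = 2·7^{m+1} + 5^{m+1}.
Hence s[i] = 2·7^i + 5^i for every i ≥ 1, by strong induction.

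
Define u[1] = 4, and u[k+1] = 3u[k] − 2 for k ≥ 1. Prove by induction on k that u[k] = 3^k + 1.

Base case: u[1] = 4, and 3^1 + 1 = 3 + 1 = 4.
Assume u[r] = 3^r + 1 for some r ≥ 1.
Then u[r+1] = 3u[r] − 2 = 3·(3^r + 1) − 2 = 3^{r+1} + 3 − 2 = 3^{r+1} + 1.
By induction, u[k] = 3^k + 1 for all k ≥ 1.

u[k] = 3^k + 1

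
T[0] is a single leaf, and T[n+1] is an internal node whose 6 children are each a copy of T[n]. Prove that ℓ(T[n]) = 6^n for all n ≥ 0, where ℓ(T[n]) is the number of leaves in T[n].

Base case: ℓ(T[0]) = 1, and 6^0 = 1.
Assume ℓ(T[r]) = 6^r.
Then ℓ(T[r+1]) = 6·ℓ(T[r]) = 6·6^r = 6^{r+1}.
So the formula holds for r+1, and by induction ℓ(T[n]) = 6^n for all n ≥ 0.

ℓ(T[n]) = 6^n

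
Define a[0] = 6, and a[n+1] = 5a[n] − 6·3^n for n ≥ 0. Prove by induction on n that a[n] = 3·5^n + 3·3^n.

Base case: a[0] = 6, and 3·5^0 + 3·3^0 = 3 + 3 = 6.
Assume a[k] = 3·5^k + 3·3^k for some k ≥ 0.
Then a[k+1] = 5a[k] − 6·3^k = 5·(3·5^k + 3·3^k) − 6·3^k = 3·5^{k+1} + 15·3^k − 6·3^k = 3·5^{k+1} + 9·3^k = 3·5^{k+1} + 3·3^{k+1}.
Hence a[n] = 3·5^n + 3·3^n for every n ≥ 0, by induction.

a[n] = 3·5^n + 3·3^n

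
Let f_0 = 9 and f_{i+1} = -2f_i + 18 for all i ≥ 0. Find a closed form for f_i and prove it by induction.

Claim: f_i = 3·(-2)^i + 6.

Base case: f_0 = 9, and 3·(-2)^0 + 6 = 3 + 6 = 9.
Assume f_m = 3·(-2)^m + 6 for some m ≥ 0.
Then f_{m+1} = -2f_m + 18 = -2·(3·(-2)^m + 6) + 18 = -6·(-2)^m − 12 + 18 = 3·(-2)^{m+1} + 6.
This completes the inductive step, so f_i = 3·(-2)^i + 6 for all i ≥ 0.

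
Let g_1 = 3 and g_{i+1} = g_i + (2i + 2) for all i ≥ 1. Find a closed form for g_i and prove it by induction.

Claim: g_i = i^2 + i + 1.

Base case: g_1 = 3, and 1^2 + 1 + 1 = 3.
Assume g_r = r^2 + r + 1.
Then g_{r+1} = g_r + (2r + 2) = (r^2 + r + 1) + (2r + 2) = r^2 + 3r + 3,
and (r+1)^2 + (r+1) + 1 = r^2 + 3r + 3.
Hence g_i = i^2 + i + 1 for every i ≥ 1, by induction.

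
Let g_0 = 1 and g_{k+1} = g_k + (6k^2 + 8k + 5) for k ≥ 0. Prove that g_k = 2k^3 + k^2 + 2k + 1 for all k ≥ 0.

Base case: g_0 = 1, and 2·0^3 + 0^2 + 2·0 + 1 = 1.
Assume g_m = 2m^3 + m^2 + 2m + 1.
Then g_{m+1} = g_m + (6m^2 + 8m + 5) = (2m^3 + m^2 + 2m + 1) + (6m^2 + 8m + 5) = 2m^3 + 7m^2 + 10m + 6,
and 2·(m+1)^3 + (m+1)^2 + 2·(m+1) + 1 = 2m^3 + 7m^2 + 10m + 6.
Hence g_k = 2k^3 + k^2 + 2k + 1 for every k ≥ 0, by induction.

g_k = 2k^3 + k^2 + 2k + 1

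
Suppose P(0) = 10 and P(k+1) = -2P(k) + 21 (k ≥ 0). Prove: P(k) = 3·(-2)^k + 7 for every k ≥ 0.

Base case: P(0) = 10, and 3·(-2)^0 + 7 = 3 + 7 = 10.
Assume P(j) = 3·(-2)^j + 7 for some j ≥ 0.
Then P(j+1) = -2P(j) + 21 = -2·(3·(-2)^j + 7) + 21 = -6·(-2)^j − 14 + 21 = 3·(-2)^{j+1} + 7.
So the formula holds for j+1, and by induction P(k) = 3·(-2)^k + 7 for all k ≥ 0.

P(k) = 3·(-2)^k + 7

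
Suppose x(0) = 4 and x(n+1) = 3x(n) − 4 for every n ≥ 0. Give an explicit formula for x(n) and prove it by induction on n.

Claim: x(n) = 2·3^n + 2.

Base case: x(0) = 4, and 2·3^0 + 2 = 2 + 2 = 4.
Assume x(r) = 2·3^r + 2 for some r ≥ 0.
Then x(r+1) = 3x(r) − 4 = 3·(2·3^r + 2) − 4 = 6·3^r + 6 − 4 = 2·3^{r+1} + 2.
So the formula holds for r+1, and by induction x(n) = 2·3^n + 2 for all n ≥ 0.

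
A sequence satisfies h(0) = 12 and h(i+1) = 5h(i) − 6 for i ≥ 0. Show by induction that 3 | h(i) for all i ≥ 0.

Base case: h(0) = 12 = 3·4, so 3 | h(0).
Assume 3 | h(r), so h(r) = 3t for some integer t.
Then h(r+1) = 5h(r) − 6 = 5·(3t) − 6 = 3(5t − 2), so 3 | h(r+1).
So the property holds for r+1, and by induction 3 | h(i) for all i ≥ 0.

3 | h(i)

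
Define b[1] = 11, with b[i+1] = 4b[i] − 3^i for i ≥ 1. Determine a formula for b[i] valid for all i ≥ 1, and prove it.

Claim: b[i] = 2·4^i + 3^i.

Base case: b[1] = 11, and 2·4^1 + 3^1 = 8 + 3 = 11.
Assume b[m] = 2·4^m + 3^m for some m ≥ 1.
Then b[m+1] = 4b[m] − 3^m = 4·(2·4^m + 3^m) − 3^m = 2·4^{m+1} + 4·3^m − 3^m = 2·4^{m+1} + 3·3^m = 2·4^{m+1} + 3^{m+1}.
This completes the inductive step, so b[i] = 2·4^i + 3^i for all i ≥ 1.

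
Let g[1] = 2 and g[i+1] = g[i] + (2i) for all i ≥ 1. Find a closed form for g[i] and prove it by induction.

Claim: g[i] = i^2 − i + 2.

Base case: g[1] = 2, and 1^2 − 1 + 2 = 2.
Assume g[r] = r^2 − r + 2.
Then g[r+1] = g[r] + (2r) = (r^2 − r + 2) + (2r) = r^2 + r + 2,
and (r+1)^2 − (r+1) + 2 = r^2 + r + 2.
By induction, g[i] = i^2 − i + 2 for all i ≥ 1.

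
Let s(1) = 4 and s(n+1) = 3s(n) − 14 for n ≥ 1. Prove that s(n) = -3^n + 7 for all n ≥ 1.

Base case: s(1) = 4, and -3^1 + 7 = -3 + 7 = 4.
Assume s(j) = -3^j + 7 for some j ≥ 1.
Then s(j+1) = 3s(j) − 14 = 3·(-3^j + 7) − 14 = -3^{j+1} + 21 − 14 = -3^{j+1} + 7.
So the formula holds for j+1, and by induction s(n) = -3^n + 7 for all n ≥ 1.

s(n) = -3^n + 7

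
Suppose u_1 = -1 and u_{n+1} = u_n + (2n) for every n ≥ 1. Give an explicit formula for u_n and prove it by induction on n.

Claim: u_n = n^2 − n − 1.

Base case: u_1 = -1, and 1^2 − 1 − 1 = -1.
Assume u_j = j^2 − j − 1.
Then u_{j+1} = u_j + (2j) = (j^2 − j − 1) + (2j) = j^2 + j − 1,
and (j+1)^2 − (j+1) − 1 = j^2 + j − 1.
By induction, u_n = n^2 − n − 1 for all n ≥ 1.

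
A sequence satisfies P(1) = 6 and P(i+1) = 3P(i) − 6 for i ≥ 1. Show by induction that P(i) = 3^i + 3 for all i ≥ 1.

Base case: P(1) = 6, and 3^1 + 3 = 3 + 3 = 6.
Assume P(j) = 3^j + 3 for some j ≥ 1.
Then P(j+1) = 3P(j) − 6 = 3·(3^j + 3) − 6 = 3^{j+1} + 9 − 6 = 3^{j+1} + 3.
By induction, P(i) = 3^i + 3 for all i ≥ 1.

P(i) = 3^i + 3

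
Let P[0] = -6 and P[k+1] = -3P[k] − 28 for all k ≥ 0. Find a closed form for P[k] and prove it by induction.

Claim: P[k] = (-3)^k − 7.

Base case: P[0] = -6, and (-3)^0 − 7 = 1 − 7 = -6.
Assume P[j] = (-3)^j − 7 for some j ≥ 0.
Then P[j+1] = -3P[j] − 28 = -3·((-3)^j − 7) − 28 = -3·(-3)^j + 21 − 28 = (-3)^{j+1} − 7.
Hence P[k] = (-3)^k − 7 for every k ≥ 0, by induction.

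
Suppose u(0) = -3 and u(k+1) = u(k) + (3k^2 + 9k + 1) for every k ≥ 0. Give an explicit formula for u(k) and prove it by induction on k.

Claim: u(k) = k^3 + 3k^2 − 3k − 3.

Base case: u(0) = -3, and 0^3 + 3·0^2 − 3·0 − 3 = -3.
Assume u(m) = m^3 + 3m^2 − 3m − 3.
Then u(m+1) = u(m) + (3m^2 + 9m + 1) = (m^3 + 3m^2 − 3m − 3) + (3m^2 + 9m + 1) = m^3 + 6m^2 + 6m − 2,
and (m+1)^3 + 3·(m+1)^2 − 3·(m+1) − 3 = m^3 + 6m^2 + 6m − 2.
This completes the inductive step, so u(k) = k^3 + 3k^2 − 3k − 3 for all k ≥ 0.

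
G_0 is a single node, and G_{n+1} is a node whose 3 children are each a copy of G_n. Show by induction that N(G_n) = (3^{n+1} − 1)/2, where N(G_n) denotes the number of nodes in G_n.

Base case: N(G_0) = 1, and (3^{0+1} − 1)/2 = 1.
Assume N(G_j) = (3^{j+1} − 1)/2.
Then N(G_{j+1}) = 1 + 3N(G_j) = 1 + 3·(3^{j+1} − 1)/2 = 1 + (3^{j+2} − 3)/2 = (2 + 3^{j+2} − 3)/2 = (3^{j+2} − 1)/2.
Hence N(G_n) = (3^{n+1} − 1)/2 for every n ≥ 0, by induction.

N(G_n) = (3^{n+1} − 1)/2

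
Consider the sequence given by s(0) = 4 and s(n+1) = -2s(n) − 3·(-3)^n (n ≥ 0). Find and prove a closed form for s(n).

Claim: s(n) = (-2)^n + 3·(-3)^n.

Base case: s(0) = 4, and (-2)^0 + 3·(-3)^0 = 1 + 3 = 4.
Assume s(m) = (-2)^m + 3·(-3)^m for some m ≥ 0.
Then s(m+1) = -2s(m) − 3·(-3)^m = -2·((-2)^m + 3·(-3)^m) − 3·(-3)^m = (-2)^{m+1} − 6·(-3)^m − 3·(-3)^m = (-2)^{m+1} − 9·(-3)^m = (-2)^{m+1} + 3·(-3)^{m+1}.
So the formula holds for m+1, and by induction s(n) = (-2)^n + 3·(-3)^n for all n ≥ 0.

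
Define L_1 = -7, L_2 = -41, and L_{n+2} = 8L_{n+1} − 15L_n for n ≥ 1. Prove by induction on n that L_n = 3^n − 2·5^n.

Base cases: L_1 = -7 and 3^1 − 2·5^1 = -7; L_2 = -41 and 3^2 − 2·5^2 = -41.
Assume L_i = 3^i − 2·5^i for all 1 ≤ i ≤ j, where j ≥ 2.
Then L_{j+1} = 8L_j − 15L_{j−1} = 8·(3^j − 2·5^j) − 15·(3^{j−1} − 2·5^{j−1}) = (8·3 − 15)3^{j−1} − 2·(8·5 − 15)5^{j−1} = 9·3^{j−1} − 50·5^{j−1} = 3^{j+1} − 2·5^{j+1}.
By strong induction, L_n = 3^n − 2·5^n for all n ≥ 1.

L_n = 3^n − 2·5^n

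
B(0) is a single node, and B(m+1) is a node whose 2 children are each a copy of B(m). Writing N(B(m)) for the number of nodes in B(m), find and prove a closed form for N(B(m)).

Claim: N(B(m)) = 2^{m+1} − 1.

Base case: N(B(0)) = 1, and 2^{0+1} − 1 = 1.
Assume N(B(k)) = 2^{k+1} − 1.
Then N(B(k+1)) = 1 + 2N(B(k)) = 1 + 2(2^{k+1} − 1) = 2^{k+2} − 2 + 1 = 2^{k+2} − 1.
Hence N(B(m)) = 2^{m+1} − 1 for every m ≥ 0, by induction.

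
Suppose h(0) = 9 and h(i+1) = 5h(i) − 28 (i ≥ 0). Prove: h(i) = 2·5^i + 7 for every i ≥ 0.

Base case: h(0) = 9, and 2·5^0 + 7 = 2 + 7 = 9.
Assume h(k) = 2·5^k + 7 for some k ≥ 0.
Then h(k+1) = 5h(k) − 28 = 5·(2·5^k + 7) − 28 = 10·5^k + 35 − 28 = 2·5^{k+1} + 7.
Hence h(i) = 2·5^i + 7 for every i ≥ 0, by induction.

h(i) = 2·5^i + 7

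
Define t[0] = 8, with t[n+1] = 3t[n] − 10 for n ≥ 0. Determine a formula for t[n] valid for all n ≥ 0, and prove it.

Claim: t[n] = 3^{n+1} + 5.

Base case: t[0] = 8, and 3^{0+1} + 5 = 3 + 5 = 8.
Assume t[r] = 3^{r+1} + 5 for some r ≥ 0.
Then t[r+1] = 3t[r] − 10 = 3·(3^{r+1} + 5) − 10 = 3^{r+2} + 15 − 10 = 3^{r+2} + 5.
This completes the inductive step, so t[n] = 3^{n+1} + 5 for all n ≥ 0.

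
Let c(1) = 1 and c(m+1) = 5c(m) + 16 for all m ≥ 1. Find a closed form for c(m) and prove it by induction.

Claim: c(m) = 5^m − 4.

Base case: c(1) = 1, and 5^1 − 4 = 5 − 4 = 1.
Assume c(j) = 5^j − 4 for some j ≥ 1.
Then c(j+1) = 5c(j) + 16 = 5·(5^j − 4) + 16 = 5^{j+1} − 20 + 16 = 5^{j+1} − 4.
So the formula holds for j+1, and by induction c(m) = 5^m − 4 for all m ≥ 1.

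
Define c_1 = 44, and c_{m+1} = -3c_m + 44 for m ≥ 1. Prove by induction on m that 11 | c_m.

Base case: c_1 = 44 = 11·4, so 11 | c_1.
Assume 11 | c_j, so c_j = 11t for some integer t.
Then c_{j+1} = -3c_j + 44 = -3·(11t) + 44 = 11(-3t + 4), so 11 | c_{j+1}.
By induction, 11 | c_m for all m ≥ 1.

11 | c_m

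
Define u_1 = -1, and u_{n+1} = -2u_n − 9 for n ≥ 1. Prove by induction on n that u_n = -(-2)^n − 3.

Base case: u_1 = -1, and -(-2)^1 − 3 = 2 − 3 = -1.
Assume u_r = -(-2)^r − 3 for some r ≥ 1.
Then u_{r+1} = -2u_r − 9 = -2·(-(-2)^r − 3) − 9 = 2·(-2)^r + 6 − 9 = -(-2)^{r+1} − 3.
This completes the inductive step, so u_n = -(-2)^n − 3 for all n ≥ 1.

u_n = -(-2)^n − 3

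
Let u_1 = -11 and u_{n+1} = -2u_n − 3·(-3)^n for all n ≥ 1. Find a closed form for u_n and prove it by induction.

Claim: u_n = (-2)^n + 3·(-3)^n.

Base case: u_1 = -11, and (-2)^1 + 3·(-3)^1 = -2 − 9 = -11.
Assume u_k = (-2)^k + 3·(-3)^k for some k ≥ 1.
Then u_{k+1} = -2u_k − 3·(-3)^k = -2·((-2)^k + 3·(-3)^k) − 3·(-3)^k = (-2)^{k+1} − 6·(-3)^k − 3·(-3)^k = (-2)^{k+1} − 9·(-3)^k = (-2)^{k+1} + 3·(-3)^{k+1}.
This completes the inductive step, so u_n = (-2)^n + 3·(-3)^n for all n ≥ 1.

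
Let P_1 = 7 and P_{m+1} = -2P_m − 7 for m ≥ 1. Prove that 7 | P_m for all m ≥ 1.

Base case: P_1 = 7 = 7·1, so 7 | P_1.
Assume 7 | P_k, so P_k = 7t for some integer t.
Then P_{k+1} = -2P_k − 7 = -2·(7t) − 7 = 7(-2t − 1), so 7 | P_{k+1}.
Hence 7 | P_m for every m ≥ 1, by induction.

7 | P_m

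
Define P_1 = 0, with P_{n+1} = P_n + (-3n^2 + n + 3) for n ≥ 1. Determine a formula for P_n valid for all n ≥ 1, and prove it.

Claim: P_n = -n^3 + 2n^2 + 2n − 3.

Base case: P_1 = 0, and -1^3 + 2·1^2 + 2·1 − 3 = 0.
Assume P_m = -m^3 + 2m^2 + 2m − 3.
Then P_{m+1} = P_m + (-3m^2 + m + 3) = (-m^3 + 2m^2 + 2m − 3) + (-3m^2 + m + 3) = -m^3 − m^2 + 3m,
and -(m+1)^3 + 2·(m+1)^2 + 2·(m+1) − 3 = -m^3 − m^2 + 3m.
Hence P_n = -n^3 + 2n^2 + 2n − 3 for every n ≥ 1, by induction.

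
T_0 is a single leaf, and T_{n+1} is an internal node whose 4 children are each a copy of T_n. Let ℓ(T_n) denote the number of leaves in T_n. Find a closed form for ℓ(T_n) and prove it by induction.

Claim: ℓ(T_n) = 4^n.

Base case: ℓ(T_0) = 1, and 4^0 = 1.
Assume ℓ(T_k) = 4^k.
Then ℓ(T_{k+1}) = 4·ℓ(T_k) = 4·4^k = 4^{k+1}.
Hence ℓ(T_n) = 4^n for every n ≥ 0, by induction.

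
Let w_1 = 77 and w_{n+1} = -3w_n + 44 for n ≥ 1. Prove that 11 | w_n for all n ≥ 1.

Base case: w_1 = 77 = 11·7, so 11 | w_1.
Assume 11 | w_m, so w_m = 11t for some integer t.
Then w_{m+1} = -3w_m + 44 = -3·(11t) + 44 = 11(-3t + 4), so 11 | w_{m+1}.
Hence 11 | w_n for every n ≥ 1, by induction.

11 | w_n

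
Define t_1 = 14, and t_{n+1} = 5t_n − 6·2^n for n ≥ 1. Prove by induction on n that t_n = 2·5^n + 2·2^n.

Base case: t_1 = 14, and 2·5^1 + 2·2^1 = 10 + 4 = 14.
Assume t_m = 2·5^m + 2·2^m for some m ≥ 1.
Then t_{m+1} = 5t_m − 6·2^m = 5·(2·5^m + 2·2^m) − 6·2^m = 2·5^{m+1} + 10·2^m − 6·2^m = 2·5^{m+1} + 4·2^m = 2·5^{m+1} + 2·2^{m+1}.
So the formula holds for m+1, and by induction t_n = 2·5^n + 2·2^n for all n ≥ 1.

t_n = 2·5^n + 2·2^n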